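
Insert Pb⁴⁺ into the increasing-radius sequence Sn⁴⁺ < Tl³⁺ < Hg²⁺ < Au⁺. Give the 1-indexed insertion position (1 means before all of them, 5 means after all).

Sn⁴⁺ (Z=50, 46 e⁻), Pb⁴⁺ (Z=82, 78 e⁻), Tl³⁺ (Z=81, 78 e⁻), Hg²⁺ (Z=80, 78 e⁻), Au⁺ (Z=79, 78 e⁻). Sn⁴⁺ < Pb⁴⁺ (same group, 1 shell fewer); Pb⁴⁺ < Tl³⁺ (isoelectronic, higher Z=82 is smaller); Tl³⁺ < Hg²⁺ (both 78 e⁻, Z=81>80); Hg²⁺ < Au⁺ (both 78 e⁻, Z=80>79).
With Pb⁴⁺ included the full order is Sn⁴⁺ < Pb⁴⁺ < Tl³⁺ < Hg²⁺ < Au⁺, so it takes position 2.

2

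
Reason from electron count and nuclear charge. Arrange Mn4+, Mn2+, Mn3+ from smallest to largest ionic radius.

Mn4+ < Mn3+ < Mn2+

These are all Mn ions. Removing more electrons (higher positive charge) pulls the remaining electrons in closer, so Mn4+ is smallest and Mn2+ is largest.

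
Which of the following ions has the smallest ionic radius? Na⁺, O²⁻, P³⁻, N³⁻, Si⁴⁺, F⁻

Si⁴⁺

Electron counts and nuclear charges: Si⁴⁺: 10 e⁻, Z=14, Na⁺: 10 e⁻, Z=11, F⁻: 10 e⁻, Z=9, O²⁻: 10 e⁻, Z=8, N³⁻: 10 e⁻, Z=7, P³⁻: 18 e⁻, Z=15. Si⁴⁺ < Na⁺ (both 10 e⁻, Z=14>11); Na⁺ < F⁻ (both 10 e⁻, Z=11>9); F⁻ < O²⁻ (isoelectronic, higher Z=9 is smaller); O²⁻ < N³⁻ (both 10 e⁻, Z=8>7); N³⁻ < P³⁻ (same group, period 2 vs 3).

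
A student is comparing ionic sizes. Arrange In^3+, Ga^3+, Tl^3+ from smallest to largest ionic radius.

Ga^3+ < In^3+ < Tl^3+

These ions sit in one column with identical charge. Each step down the periodic table adds a principal shell, increasing the radius.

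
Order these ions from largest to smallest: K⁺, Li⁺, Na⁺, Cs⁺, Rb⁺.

Cs⁺ > Rb⁺ > K⁺ > Na⁺ > Li⁺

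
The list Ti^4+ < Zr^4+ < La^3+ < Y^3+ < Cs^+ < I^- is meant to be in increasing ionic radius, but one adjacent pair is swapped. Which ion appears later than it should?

The pair La^3+, Y^3+ is the wrong way round — both in group 3 with the same charge; Y^3+ (period 5) has the smaller radius. All other adjacent pairs agree with periodic trends, so Y^3+ is the misplaced ion.

Y^3+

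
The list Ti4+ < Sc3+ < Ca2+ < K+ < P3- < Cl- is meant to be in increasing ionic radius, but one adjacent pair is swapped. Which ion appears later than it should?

Compare adjacent ions: Cl- and P3- share 18 electrons; the higher nuclear charge on Cl (Z=17) contracts it more, so Cl- < P3- — yet in this increasing list P3- sits before Cl-. Nothing else is reversed, so Cl- should move one place to the left.

Cl-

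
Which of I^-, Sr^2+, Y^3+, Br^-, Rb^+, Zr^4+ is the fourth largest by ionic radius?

Sr^2+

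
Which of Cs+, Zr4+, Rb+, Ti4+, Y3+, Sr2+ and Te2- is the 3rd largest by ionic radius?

Ti4+ (Z=22, 18 e⁻), Zr4+ (Z=40, 36 e⁻), Y3+ (Z=39, 36 e⁻), Sr2+ (Z=38, 36 e⁻), Rb+ (Z=37, 36 e⁻), Cs+ (Z=55, 54 e⁻), Te2- (Z=52, 54 e⁻). Ti4+ < Zr4+ (same group, period 4 vs 5); Zr4+ < Y3+ (isoelectronic, higher Z=40 is smaller); Y3+ < Sr2+ (isoelectronic, higher Z=39 is smaller); Sr2+ < Rb+ (both 36 e⁻, Z=38>37); Rb+ < Cs+ (same group, 1 shell fewer); Cs+ < Te2- (isoelectronic, higher Z=55 is smaller).
That gives Ti4+ < Zr4+ < Y3+ < Sr2+ < Rb+ < Cs+ < Te2-. From the largest end, number 3 is Rb+.

Rb+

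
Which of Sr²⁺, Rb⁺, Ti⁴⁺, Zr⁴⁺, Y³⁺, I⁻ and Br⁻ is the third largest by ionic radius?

Rb⁺

Tabulating Z and e⁻: Ti⁴⁺ has 18 e⁻ (Z=22), Zr⁴⁺ has 36 e⁻ (Z=40), Y³⁺ has 36 e⁻ (Z=39), Sr²⁺ has 36 e⁻ (Z=38), Rb⁺ has 36 e⁻ (Z=37), Br⁻ has 36 e⁻ (Z=35), I⁻ has 54 e⁻ (Z=53). Ti⁴⁺ < Zr⁴⁺ (same group, period 4 vs 5); Zr⁴⁺ < Y³⁺ (both 36 e⁻, Z=40>39); Y³⁺ < Sr²⁺ (both 36 e⁻, Z=39>38); Sr²⁺ < Rb⁺ (both 36 e⁻, Z=38>37); Rb⁺ < Br⁻ (isoelectronic, higher Z=37 is smaller); Br⁻ < I⁻ (same group, period 4 vs 5).
So the order is Ti⁴⁺ < Zr⁴⁺ < Y³⁺ < Sr²⁺ < Rb⁺ < Br⁻ < I⁻; the 3rd-largest ion is Rb⁺.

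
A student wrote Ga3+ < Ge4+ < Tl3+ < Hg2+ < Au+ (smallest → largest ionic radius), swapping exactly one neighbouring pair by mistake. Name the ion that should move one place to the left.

Ge4+

The pair Ga3+, Ge4+ is the wrong way round — Ge4+ and Ga3+ share 28 electrons; the higher nuclear charge on Ge (Z=32) contracts it more, so Ge4+ < Ga3+. All other adjacent pairs agree with periodic trends, so Ge4+ is the misplaced ion.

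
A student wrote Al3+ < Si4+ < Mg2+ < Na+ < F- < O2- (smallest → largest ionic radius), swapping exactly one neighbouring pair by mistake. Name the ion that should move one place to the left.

Si4+

Compare adjacent ions: they are isoelectronic (10 e⁻) and Si has more protons than Al (14 vs 13), making Si4+ smaller — yet in this increasing list Al3+ sits before Si4+. Nothing else is reversed, so Si4+ should move one place to the left.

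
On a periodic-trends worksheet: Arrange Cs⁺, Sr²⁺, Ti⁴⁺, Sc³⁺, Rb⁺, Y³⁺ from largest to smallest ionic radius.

Tabulating Z and e⁻: Ti⁴⁺: 18 e⁻, Z=22, Sc³⁺: 18 e⁻, Z=21, Y³⁺: 36 e⁻, Z=39, Sr²⁺: 36 e⁻, Z=38, Rb⁺: 36 e⁻, Z=37, Cs⁺: 54 e⁻, Z=55. Ti⁴⁺ < Sc³⁺ (both 18 e⁻, Z=22>21); Sc³⁺ < Y³⁺ (same group, period 4 vs 5); Y³⁺ < Sr²⁺ (isoelectronic, higher Z=39 is smaller); Sr²⁺ < Rb⁺ (both 36 e⁻, Z=38>37); Rb⁺ < Cs⁺ (same group, 1 shell fewer).

Cs⁺ > Rb⁺ > Sr²⁺ > Y³⁺ > Sc³⁺ > Ti⁴⁺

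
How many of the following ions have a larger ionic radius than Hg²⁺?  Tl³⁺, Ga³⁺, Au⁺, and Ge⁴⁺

1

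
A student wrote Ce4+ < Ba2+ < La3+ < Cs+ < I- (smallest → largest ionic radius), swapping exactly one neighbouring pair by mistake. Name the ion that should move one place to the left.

La3+

Scanning neighbour by neighbour, only Ba2+/La3+ violates a trend: La3+ and Ba2+ share 54 electrons; the higher nuclear charge on La (Z=57) contracts it more, so La3+ < Ba2+. That makes La3+ the one sitting a position late relative to where it belongs.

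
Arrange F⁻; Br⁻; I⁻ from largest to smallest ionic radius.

I⁻ > Br⁻ > F⁻

All are in the same group with charge -1. Radius grows down the group as n (the outermost shell) increases.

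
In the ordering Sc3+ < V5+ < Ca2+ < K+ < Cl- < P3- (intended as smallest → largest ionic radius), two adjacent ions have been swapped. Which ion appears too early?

Sc3+

The pair Sc3+, V5+ is the wrong way round — both have 18 electrons but Z(V)=23 > Z(Sc)=21, so V5+ should be the smaller of the two. All other adjacent pairs agree with periodic trends, so Sc3+ is the misplaced ion.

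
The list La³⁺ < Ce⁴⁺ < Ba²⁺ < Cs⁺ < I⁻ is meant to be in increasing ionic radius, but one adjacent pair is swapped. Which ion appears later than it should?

Ce⁴⁺

Check each adjacent pair. La³⁺ and Ce⁴⁺ are reversed: both have 54 electrons but Z(Ce)=58 > Z(La)=57, so Ce⁴⁺ should be the smaller of the two. No other neighbouring pair contradicts the periodic trends, so Ce⁴⁺ is the ion listed too late.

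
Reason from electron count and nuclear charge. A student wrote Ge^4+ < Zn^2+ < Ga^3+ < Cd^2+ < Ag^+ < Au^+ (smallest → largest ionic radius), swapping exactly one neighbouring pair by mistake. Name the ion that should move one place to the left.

Ga^3+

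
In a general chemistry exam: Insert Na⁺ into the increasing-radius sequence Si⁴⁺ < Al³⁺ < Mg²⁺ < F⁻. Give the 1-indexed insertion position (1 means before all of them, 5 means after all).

4

These species are isoelectronic with 10 electrons. The only difference is the number of protons: Si⁴⁺ (Z=14), Al³⁺ (Z=13), Mg²⁺ (Z=12), Na⁺ (Z=11), F⁻ (Z=9). The strongest nuclear pull (Si⁴⁺) gives the smallest ion.
Putting Na⁺ in gives Si⁴⁺ < Al³⁺ < Mg²⁺ < Na⁺ < F⁻; it lands at slot 4.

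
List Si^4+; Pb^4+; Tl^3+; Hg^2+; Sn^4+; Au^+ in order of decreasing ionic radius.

Au^+ > Hg^2+ > Tl^3+ > Pb^4+ > Sn^4+ > Si^4+

Tabulating Z and e⁻: Si^4+ (Z=14, 10 e⁻), Sn^4+ (Z=50, 46 e⁻), Pb^4+ (Z=82, 78 e⁻), Tl^3+ (Z=81, 78 e⁻), Hg^2+ (Z=80, 78 e⁻), Au^+ (Z=79, 78 e⁻). Si^4+ < Sn^4+ (same group, period 3 vs 5); Sn^4+ < Pb^4+ (same group, period 5 vs 6); Pb^4+ < Tl^3+ (both 78 e⁻, Z=82>81); Tl^3+ < Hg^2+ (isoelectronic, higher Z=81 is smaller); Hg^2+ < Au^+ (isoelectronic, higher Z=80 is smaller).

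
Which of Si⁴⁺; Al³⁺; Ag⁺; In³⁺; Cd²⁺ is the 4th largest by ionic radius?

Al³⁺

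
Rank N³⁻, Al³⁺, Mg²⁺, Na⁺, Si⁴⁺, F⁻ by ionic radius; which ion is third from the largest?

These species are isoelectronic with 10 electrons. The only difference is the number of protons: Si⁴⁺ (Z=14), Al³⁺ (Z=13), Mg²⁺ (Z=12), Na⁺ (Z=11), F⁻ (Z=9), N³⁻ (Z=7). The strongest nuclear pull (Si⁴⁺) gives the smallest ion.
That gives Si⁴⁺ < Al³⁺ < Mg²⁺ < Na⁺ < F⁻ < N³⁻. From the largest end, number 3 is Na⁺.

Na⁺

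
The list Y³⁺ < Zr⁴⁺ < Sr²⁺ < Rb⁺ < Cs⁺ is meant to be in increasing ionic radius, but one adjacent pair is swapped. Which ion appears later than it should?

Zr⁴⁺

Check each adjacent pair. Y³⁺ and Zr⁴⁺ are reversed: both have 36 electrons but Z(Zr)=40 > Z(Y)=39, so Zr⁴⁺ should be the smaller of the two. No other neighbouring pair contradicts the periodic trends, so Zr⁴⁺ is the ion listed too late.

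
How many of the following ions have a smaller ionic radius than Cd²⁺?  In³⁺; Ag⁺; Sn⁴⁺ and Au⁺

Work out protons and electrons: Sn⁴⁺ (Z=50, 46 e⁻), In³⁺ (Z=49, 46 e⁻), Cd²⁺ (Z=48, 46 e⁻), Ag⁺ (Z=47, 46 e⁻), Au⁺ (Z=79, 78 e⁻). Sn⁴⁺ < In³⁺ (both 46 e⁻, Z=50>49); In³⁺ < Cd²⁺ (both 46 e⁻, Z=49>48); Cd²⁺ < Ag⁺ (both 46 e⁻, Z=48>47); Ag⁺ < Au⁺ (same group, period 5 vs 6).
Placing each against Cd²⁺: smaller — Sn⁴⁺, In³⁺; larger — Ag⁺, Au⁺. That's 2.

2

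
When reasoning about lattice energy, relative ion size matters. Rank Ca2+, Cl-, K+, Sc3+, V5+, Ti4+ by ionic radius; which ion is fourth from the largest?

Sc3+

All of these have 18 electrons (isoelectronic). With the same electron cloud, the ion with the most protons pulls it in tightest. Nuclear charges: V5+ (Z=23), Ti4+ (Z=22), Sc3+ (Z=21), Ca2+ (Z=20), K+ (Z=19), Cl- (Z=17). Highest Z is smallest.
So the order is V5+ < Ti4+ < Sc3+ < Ca2+ < K+ < Cl-; the 4th-largest ion is Sc3+.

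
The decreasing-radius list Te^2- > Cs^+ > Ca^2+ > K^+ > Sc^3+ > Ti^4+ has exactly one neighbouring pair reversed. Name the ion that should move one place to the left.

Check each adjacent pair. Ca^2+ and K^+ are reversed: they are isoelectronic (18 e⁻) and Ca has more protons than K (20 vs 19), making Ca^2+ smaller. No other neighbouring pair contradicts the periodic trends, so K^+ is the ion listed too late.

K^+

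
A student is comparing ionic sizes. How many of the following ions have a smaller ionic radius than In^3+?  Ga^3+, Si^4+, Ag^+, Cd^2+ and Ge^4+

Si^4+ (Z=14, 10 e⁻), Ge^4+ (Z=32, 28 e⁻), Ga^3+ (Z=31, 28 e⁻), In^3+ (Z=49, 46 e⁻), Cd^2+ (Z=48, 46 e⁻), Ag^+ (Z=47, 46 e⁻). Si^4+ < Ge^4+ (same group, period 3 vs 4); Ge^4+ < Ga^3+ (both 28 e⁻, Z=32>31); Ga^3+ < In^3+ (same group, period 4 vs 5); In^3+ < Cd^2+ (isoelectronic, higher Z=49 is smaller); Cd^2+ < Ag^+ (both 46 e⁻, Z=48>47).
Ordering all of them (including In^3+) by radius gives Si^4+ < Ge^4+ < Ga^3+ < In^3+ < Cd^2+ < Ag^+. So 3 are smaller.

3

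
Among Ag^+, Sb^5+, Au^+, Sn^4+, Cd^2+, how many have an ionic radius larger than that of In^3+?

Sb^5+: 46 e⁻, Z=51, Sn^4+: 46 e⁻, Z=50, In^3+: 46 e⁻, Z=49, Cd^2+: 46 e⁻, Z=48, Ag^+: 46 e⁻, Z=47, Au^+: 78 e⁻, Z=79. Sb^5+ < Sn^4+ (both 46 e⁻, Z=51>50); Sn^4+ < In^3+ (isoelectronic, higher Z=50 is smaller); In^3+ < Cd^2+ (both 46 e⁻, Z=49>48); Cd^2+ < Ag^+ (isoelectronic, higher Z=48 is smaller); Ag^+ < Au^+ (same group, period 5 vs 6).
Placing each against In^3+: smaller — Sb^5+, Sn^4+; larger — Cd^2+, Ag^+, Au^+. So 3 are larger.

3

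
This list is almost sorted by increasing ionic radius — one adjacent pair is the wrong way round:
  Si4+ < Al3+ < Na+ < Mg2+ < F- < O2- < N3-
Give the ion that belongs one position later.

Na+

The pair Na+, Mg2+ is the wrong way round — they are isoelectronic (10 e⁻) and Mg has more protons than Na (12 vs 11), making Mg2+ smaller. All other adjacent pairs agree with periodic trends, so Na+ is the misplaced ion.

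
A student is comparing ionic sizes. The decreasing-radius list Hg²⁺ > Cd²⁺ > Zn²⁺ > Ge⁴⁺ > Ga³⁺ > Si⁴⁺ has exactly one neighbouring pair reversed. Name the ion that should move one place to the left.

Ga³⁺

Scanning neighbour by neighbour, only Ge⁴⁺/Ga³⁺ violates a trend: Ge⁴⁺ and Ga³⁺ share 28 electrons; the higher nuclear charge on Ge (Z=32) contracts it more, so Ge⁴⁺ < Ga³⁺. That makes Ga³⁺ the one sitting a position late relative to where it belongs.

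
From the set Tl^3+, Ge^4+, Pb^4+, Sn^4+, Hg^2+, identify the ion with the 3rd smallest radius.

Pb^4+

First list Z and electron count for each: Ge^4+: 28 e⁻, Z=32, Sn^4+: 46 e⁻, Z=50, Pb^4+: 78 e⁻, Z=82, Tl^3+: 78 e⁻, Z=81, Hg^2+: 78 e⁻, Z=80. Ge^4+ < Sn^4+ (same group, 1 shell fewer); Sn^4+ < Pb^4+ (same group, period 5 vs 6); Pb^4+ < Tl^3+ (isoelectronic, higher Z=82 is smaller); Tl^3+ < Hg^2+ (both 78 e⁻, Z=81>80).
That gives Ge^4+ < Sn^4+ < Pb^4+ < Tl^3+ < Hg^2+. From the smallest end, number 3 is Pb^4+.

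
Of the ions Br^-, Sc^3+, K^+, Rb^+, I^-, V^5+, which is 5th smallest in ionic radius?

Br^-

First list Z and electron count for each: V^5+ has 18 e⁻ (Z=23), Sc^3+ has 18 e⁻ (Z=21), K^+ has 18 e⁻ (Z=19), Rb^+ has 36 e⁻ (Z=37), Br^- has 36 e⁻ (Z=35), I^- has 54 e⁻ (Z=53). V^5+ < Sc^3+ (isoelectronic, higher Z=23 is smaller); Sc^3+ < K^+ (isoelectronic, higher Z=21 is smaller); K^+ < Rb^+ (same group, 1 shell fewer); Rb^+ < Br^- (both 36 e⁻, Z=37>35); Br^- < I^- (same group, period 4 vs 5).
So the order is V^5+ < Sc^3+ < K^+ < Rb^+ < Br^- < I^-; the 5th-smallest ion is Br^-.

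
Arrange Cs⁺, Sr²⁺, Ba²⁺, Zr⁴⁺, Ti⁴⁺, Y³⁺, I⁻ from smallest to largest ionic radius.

Ti⁴⁺ < Zr⁴⁺ < Y³⁺ < Sr²⁺ < Ba²⁺ < Cs⁺ < I⁻

Ti⁴⁺ has 18 e⁻ (Z=22), Zr⁴⁺ has 36 e⁻ (Z=40), Y³⁺ has 36 e⁻ (Z=39), Sr²⁺ has 36 e⁻ (Z=38), Ba²⁺ has 54 e⁻ (Z=56), Cs⁺ has 54 e⁻ (Z=55), I⁻ has 54 e⁻ (Z=53). Ti⁴⁺ < Zr⁴⁺ (same group, 1 shell fewer); Zr⁴⁺ < Y³⁺ (isoelectronic, higher Z=40 is smaller); Y³⁺ < Sr²⁺ (isoelectronic, higher Z=39 is smaller); Sr²⁺ < Ba²⁺ (same group, period 5 vs 6); Ba²⁺ < Cs⁺ (both 54 e⁻, Z=56>55); Cs⁺ < I⁻ (isoelectronic, higher Z=55 is smaller).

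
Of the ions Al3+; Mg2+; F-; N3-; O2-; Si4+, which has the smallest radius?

Si4+

These species are isoelectronic with 10 electrons. The only difference is the number of protons: Si4+ (Z=14), Al3+ (Z=13), Mg2+ (Z=12), F- (Z=9), O2- (Z=8), N3- (Z=7). The strongest nuclear pull (Si4+) gives the smallest ion.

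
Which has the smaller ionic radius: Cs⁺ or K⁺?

All are in the same group with charge +1. Radius grows down the group as n (the outermost shell) increases.

K⁺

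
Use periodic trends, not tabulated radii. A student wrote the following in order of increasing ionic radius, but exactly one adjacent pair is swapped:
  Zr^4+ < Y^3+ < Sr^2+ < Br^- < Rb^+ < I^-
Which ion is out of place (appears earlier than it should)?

Br^-

The pair Br^-, Rb^+ is the wrong way round — they are isoelectronic (36 e⁻) and Rb has more protons than Br (37 vs 35), making Rb^+ smaller. All other adjacent pairs agree with periodic trends, so Br^- is the misplaced ion.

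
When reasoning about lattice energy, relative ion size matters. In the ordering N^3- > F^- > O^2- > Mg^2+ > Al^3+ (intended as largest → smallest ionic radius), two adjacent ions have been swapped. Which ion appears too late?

O^2-

Compare adjacent ions: both have 10 electrons but Z(F)=9 > Z(O)=8, so F^- should be the smaller of the two — yet in this decreasing list F^- sits before O^2-. Nothing else is reversed, so O^2- should move one place to the left.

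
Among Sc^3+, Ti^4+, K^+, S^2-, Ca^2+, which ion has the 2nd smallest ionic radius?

Isoelectronic series (18 e⁻ each). Size is set by nuclear charge: more protons means a smaller ion. Ti^4+ (Z=22), Sc^3+ (Z=21), Ca^2+ (Z=20), K^+ (Z=19), S^2- (Z=16).
Full ascending order: Ti^4+ < Sc^3+ < Ca^2+ < K^+ < S^2-. Counting from the smallest, position 2 is Sc^3+.

Sc^3+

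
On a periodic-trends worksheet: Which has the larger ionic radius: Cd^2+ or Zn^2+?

Cd^2+

These ions sit in one column with identical charge. Each step down the periodic table adds a principal shell, increasing the radius.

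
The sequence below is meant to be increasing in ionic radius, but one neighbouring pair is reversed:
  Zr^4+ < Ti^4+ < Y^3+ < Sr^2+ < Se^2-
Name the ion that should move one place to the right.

Zr^4+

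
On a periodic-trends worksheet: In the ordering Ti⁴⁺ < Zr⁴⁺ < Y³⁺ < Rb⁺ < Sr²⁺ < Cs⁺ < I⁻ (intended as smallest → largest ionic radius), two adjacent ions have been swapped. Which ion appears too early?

Rb⁺

Compare adjacent ions: Sr²⁺ and Rb⁺ share 36 electrons; the higher nuclear charge on Sr (Z=38) contracts it more, so Sr²⁺ < Rb⁺ — yet in this increasing list Rb⁺ sits before Sr²⁺. Nothing else is reversed, so Rb⁺ should move one place to the right.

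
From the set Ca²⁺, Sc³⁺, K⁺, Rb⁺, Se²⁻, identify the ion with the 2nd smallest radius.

Electron counts and nuclear charges: Sc³⁺ has 18 e⁻ (Z=21), Ca²⁺ has 18 e⁻ (Z=20), K⁺ has 18 e⁻ (Z=19), Rb⁺ has 36 e⁻ (Z=37), Se²⁻ has 36 e⁻ (Z=34). Sc³⁺ < Ca²⁺ (isoelectronic, higher Z=21 is smaller); Ca²⁺ < K⁺ (isoelectronic, higher Z=20 is smaller); K⁺ < Rb⁺ (same group, 1 shell fewer); Rb⁺ < Se²⁻ (both 36 e⁻, Z=37>34).
Full ascending order: Sc³⁺ < Ca²⁺ < K⁺ < Rb⁺ < Se²⁻. Counting from the smallest, position 2 is Ca²⁺.

Ca²⁺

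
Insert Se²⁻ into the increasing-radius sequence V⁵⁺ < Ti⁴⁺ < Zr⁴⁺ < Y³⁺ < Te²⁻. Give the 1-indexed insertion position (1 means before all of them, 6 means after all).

5

First list Z and electron count for each: V⁵⁺ has 18 e⁻ (Z=23), Ti⁴⁺ has 18 e⁻ (Z=22), Zr⁴⁺ has 36 e⁻ (Z=40), Y³⁺ has 36 e⁻ (Z=39), Se²⁻ has 36 e⁻ (Z=34), Te²⁻ has 54 e⁻ (Z=52). V⁵⁺ < Ti⁴⁺ (isoelectronic, higher Z=23 is smaller); Ti⁴⁺ < Zr⁴⁺ (same group, period 4 vs 5); Zr⁴⁺ < Y³⁺ (isoelectronic, higher Z=40 is smaller); Y³⁺ < Se²⁻ (isoelectronic, higher Z=39 is smaller); Se²⁻ < Te²⁻ (same group, 1 shell fewer).
The complete sequence is V⁵⁺ < Ti⁴⁺ < Zr⁴⁺ < Y³⁺ < Se²⁻ < Te²⁻. Se²⁻ sits at position 5.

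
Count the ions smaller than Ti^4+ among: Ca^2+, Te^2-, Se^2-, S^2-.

Work out protons and electrons: Ti^4+ (Z=22, 18 e⁻), Ca^2+ (Z=20, 18 e⁻), S^2- (Z=16, 18 e⁻), Se^2- (Z=34, 36 e⁻), Te^2- (Z=52, 54 e⁻). Ti^4+ < Ca^2+ (isoelectronic, higher Z=22 is smaller); Ca^2+ < S^2- (both 18 e⁻, Z=20>16); S^2- < Se^2- (same group, 1 shell fewer); Se^2- < Te^2- (same group, period 4 vs 5).
Relative to Ti^4+, the ions that are smaller are none. So 0 are smaller.

0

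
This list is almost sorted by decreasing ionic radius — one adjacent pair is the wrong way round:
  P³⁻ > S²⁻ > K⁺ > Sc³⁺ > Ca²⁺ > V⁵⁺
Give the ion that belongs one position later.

The pair Sc³⁺, Ca²⁺ is the wrong way round — they are isoelectronic (18 e⁻) and Sc has more protons than Ca (21 vs 20), making Sc³⁺ smaller. All other adjacent pairs agree with periodic trends, so Sc³⁺ is the misplaced ion.

Sc³⁺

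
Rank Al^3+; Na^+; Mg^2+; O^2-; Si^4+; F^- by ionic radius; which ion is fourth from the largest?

Each ion has 10 electrons. The ranking follows nuclear charge in reverse — greater Z gives a smaller radius. Si^4+ (Z=14), Al^3+ (Z=13), Mg^2+ (Z=12), Na^+ (Z=11), F^- (Z=9), O^2- (Z=8).
That gives Si^4+ < Al^3+ < Mg^2+ < Na^+ < F^- < O^2-. From the largest end, number 4 is Mg^2+.

Mg^2+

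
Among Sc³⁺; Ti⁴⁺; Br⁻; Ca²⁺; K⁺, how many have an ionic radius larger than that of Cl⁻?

Tabulating Z and e⁻: Ti⁴⁺: 18 e⁻, Z=22, Sc³⁺: 18 e⁻, Z=21, Ca²⁺: 18 e⁻, Z=20, K⁺: 18 e⁻, Z=19, Cl⁻: 18 e⁻, Z=17, Br⁻: 36 e⁻, Z=35. Ti⁴⁺ < Sc³⁺ (both 18 e⁻, Z=22>21); Sc³⁺ < Ca²⁺ (isoelectronic, higher Z=21 is smaller); Ca²⁺ < K⁺ (isoelectronic, higher Z=20 is smaller); K⁺ < Cl⁻ (both 18 e⁻, Z=19>17); Cl⁻ < Br⁻ (same group, period 3 vs 4).
Ordering all of them (including Cl⁻) by radius gives Ti⁴⁺ < Sc³⁺ < Ca²⁺ < K⁺ < Cl⁻ < Br⁻. So 1 is larger.

1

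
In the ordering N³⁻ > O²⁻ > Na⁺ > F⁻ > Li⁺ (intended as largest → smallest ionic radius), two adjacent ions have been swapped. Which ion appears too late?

F⁻

Compare adjacent ions: both have 10 electrons but Z(Na)=11 > Z(F)=9, so Na⁺ should be the smaller of the two — yet in this decreasing list Na⁺ sits before F⁻. Nothing else is reversed, so F⁻ should move one place to the left.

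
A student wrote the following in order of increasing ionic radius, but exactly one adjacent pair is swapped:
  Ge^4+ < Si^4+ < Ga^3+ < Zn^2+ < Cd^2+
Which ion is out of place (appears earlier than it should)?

Ge^4+

Scanning neighbour by neighbour, only Ge^4+/Si^4+ violates a trend: Si^4+ and Ge^4+ are in one column with the same charge; the lighter period-3 ion has one fewer shell and is smaller. That makes Ge^4+ the one sitting a position early relative to where it belongs.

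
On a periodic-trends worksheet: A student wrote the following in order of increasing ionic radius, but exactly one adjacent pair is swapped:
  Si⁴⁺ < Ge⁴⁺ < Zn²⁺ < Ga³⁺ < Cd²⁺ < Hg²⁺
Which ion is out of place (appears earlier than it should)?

Zn²⁺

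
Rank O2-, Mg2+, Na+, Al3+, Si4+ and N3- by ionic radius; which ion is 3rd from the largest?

Each ion has 10 electrons. The ranking follows nuclear charge in reverse — greater Z gives a smaller radius. Si4+ (Z=14), Al3+ (Z=13), Mg2+ (Z=12), Na+ (Z=11), O2- (Z=8), N3- (Z=7).
That gives Si4+ < Al3+ < Mg2+ < Na+ < O2- < N3-. From the largest end, number 3 is Na+.

Na+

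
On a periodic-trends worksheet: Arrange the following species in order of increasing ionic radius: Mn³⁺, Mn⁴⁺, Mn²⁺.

Mn⁴⁺ < Mn³⁺ < Mn²⁺

These are all Mn ions. Removing more electrons (higher positive charge) pulls the remaining electrons in closer, so Mn⁴⁺ is smallest and Mn²⁺ is largest.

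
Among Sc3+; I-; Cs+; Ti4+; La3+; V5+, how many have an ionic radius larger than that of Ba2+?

Work out protons and electrons: V5+ has 18 e⁻ (Z=23), Ti4+ has 18 e⁻ (Z=22), Sc3+ has 18 e⁻ (Z=21), La3+ has 54 e⁻ (Z=57), Ba2+ has 54 e⁻ (Z=56), Cs+ has 54 e⁻ (Z=55), I- has 54 e⁻ (Z=53). V5+ < Ti4+ (isoelectronic, higher Z=23 is smaller); Ti4+ < Sc3+ (isoelectronic, higher Z=22 is smaller); Sc3+ < La3+ (same group, 2 shells fewer); La3+ < Ba2+ (both 54 e⁻, Z=57>56); Ba2+ < Cs+ (both 54 e⁻, Z=56>55); Cs+ < I- (both 54 e⁻, Z=55>53).
Overall: V5+ < Ti4+ < Sc3+ < La3+ < Ba2+ < Cs+ < I-. Ba2+ has 4 below it and 2 above. Count: 2.

2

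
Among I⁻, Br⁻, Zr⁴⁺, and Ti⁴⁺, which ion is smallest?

Work out protons and electrons: Ti⁴⁺: 18 e⁻, Z=22, Zr⁴⁺: 36 e⁻, Z=40, Br⁻: 36 e⁻, Z=35, I⁻: 54 e⁻, Z=53. Ti⁴⁺ < Zr⁴⁺ (same group, 1 shell fewer); Zr⁴⁺ < Br⁻ (isoelectronic, higher Z=40 is smaller); Br⁻ < I⁻ (same group, 1 shell fewer).

Ti⁴⁺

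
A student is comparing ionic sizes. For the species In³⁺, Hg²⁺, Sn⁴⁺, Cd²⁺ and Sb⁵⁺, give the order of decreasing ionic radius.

Tabulating Z and e⁻: Sb⁵⁺ (Z=51, 46 e⁻), Sn⁴⁺ (Z=50, 46 e⁻), In³⁺ (Z=49, 46 e⁻), Cd²⁺ (Z=48, 46 e⁻), Hg²⁺ (Z=80, 78 e⁻). Sb⁵⁺ < Sn⁴⁺ (both 46 e⁻, Z=51>50); Sn⁴⁺ < In³⁺ (isoelectronic, higher Z=50 is smaller); In³⁺ < Cd²⁺ (both 46 e⁻, Z=49>48); Cd²⁺ < Hg²⁺ (same group, 1 shell fewer).

Hg²⁺ > Cd²⁺ > In³⁺ > Sn⁴⁺ > Sb⁵⁺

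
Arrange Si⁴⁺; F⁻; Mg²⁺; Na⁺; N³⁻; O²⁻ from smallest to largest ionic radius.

These species are isoelectronic with 10 electrons. The only difference is the number of protons: Si⁴⁺ (Z=14), Mg²⁺ (Z=12), Na⁺ (Z=11), F⁻ (Z=9), O²⁻ (Z=8), N³⁻ (Z=7). The strongest nuclear pull (Si⁴⁺) gives the smallest ion.

Si⁴⁺ < Mg²⁺ < Na⁺ < F⁻ < O²⁻ < N³⁻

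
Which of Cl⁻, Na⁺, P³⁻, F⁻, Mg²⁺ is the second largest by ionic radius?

Mg²⁺ has 10 e⁻ (Z=12), Na⁺ has 10 e⁻ (Z=11), F⁻ has 10 e⁻ (Z=9), Cl⁻ has 18 e⁻ (Z=17), P³⁻ has 18 e⁻ (Z=15). Mg²⁺ < Na⁺ (both 10 e⁻, Z=12>11); Na⁺ < F⁻ (isoelectronic, higher Z=11 is smaller); F⁻ < Cl⁻ (same group, 1 shell fewer); Cl⁻ < P³⁻ (both 18 e⁻, Z=17>15).
So the order is Mg²⁺ < Na⁺ < F⁻ < Cl⁻ < P³⁻; the 2nd-largest ion is Cl⁻.

Cl⁻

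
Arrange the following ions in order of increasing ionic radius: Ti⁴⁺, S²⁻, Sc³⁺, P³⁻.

These species are isoelectronic with 18 electrons. The only difference is the number of protons: Ti⁴⁺ (Z=22), Sc³⁺ (Z=21), S²⁻ (Z=16), P³⁻ (Z=15). The strongest nuclear pull (Ti⁴⁺) gives the smallest ion.

Ti⁴⁺ < Sc³⁺ < S²⁻ < P³⁻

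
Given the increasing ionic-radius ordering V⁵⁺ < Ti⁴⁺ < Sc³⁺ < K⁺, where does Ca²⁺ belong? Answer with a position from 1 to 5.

4

All of these have 18 electrons (isoelectronic). With the same electron cloud, the ion with the most protons pulls it in tightest. Nuclear charges: V⁵⁺ (Z=23), Ti⁴⁺ (Z=22), Sc³⁺ (Z=21), Ca²⁺ (Z=20), K⁺ (Z=19). Highest Z is smallest.
Putting Ca²⁺ in gives V⁵⁺ < Ti⁴⁺ < Sc³⁺ < Ca²⁺ < K⁺; it lands at slot 4.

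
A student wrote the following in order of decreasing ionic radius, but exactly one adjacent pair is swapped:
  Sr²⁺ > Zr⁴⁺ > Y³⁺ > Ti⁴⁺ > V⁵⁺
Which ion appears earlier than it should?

Zr⁴⁺

Check each adjacent pair. Zr⁴⁺ and Y³⁺ are reversed: they are isoelectronic (36 e⁻) and Zr has more protons than Y (40 vs 39), making Zr⁴⁺ smaller. No other neighbouring pair contradicts the periodic trends, so Zr⁴⁺ is the ion listed too early.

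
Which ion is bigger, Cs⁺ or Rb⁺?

Cs⁺

All are in the same group with charge +1. Radius grows down the group as n (the outermost shell) increases.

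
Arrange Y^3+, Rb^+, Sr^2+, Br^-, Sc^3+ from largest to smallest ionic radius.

Sc^3+ (Z=21, 18 e⁻), Y^3+ (Z=39, 36 e⁻), Sr^2+ (Z=38, 36 e⁻), Rb^+ (Z=37, 36 e⁻), Br^- (Z=35, 36 e⁻). Sc^3+ < Y^3+ (same group, 1 shell fewer); Y^3+ < Sr^2+ (isoelectronic, higher Z=39 is smaller); Sr^2+ < Rb^+ (both 36 e⁻, Z=38>37); Rb^+ < Br^- (both 36 e⁻, Z=37>35).

Br^- > Rb^+ > Sr^2+ > Y^3+ > Sc^3+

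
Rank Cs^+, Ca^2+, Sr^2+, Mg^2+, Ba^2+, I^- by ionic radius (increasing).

Mg^2+ < Ca^2+ < Sr^2+ < Ba^2+ < Cs^+ < I^-

First list Z and electron count for each: Mg^2+ (Z=12, 10 e⁻), Ca^2+ (Z=20, 18 e⁻), Sr^2+ (Z=38, 36 e⁻), Ba^2+ (Z=56, 54 e⁻), Cs^+ (Z=55, 54 e⁻), I^- (Z=53, 54 e⁻). Mg^2+ < Ca^2+ (same group, 1 shell fewer); Ca^2+ < Sr^2+ (same group, period 4 vs 5); Sr^2+ < Ba^2+ (same group, 1 shell fewer); Ba^2+ < Cs^+ (isoelectronic, higher Z=56 is smaller); Cs^+ < I^- (both 54 e⁻, Z=55>53).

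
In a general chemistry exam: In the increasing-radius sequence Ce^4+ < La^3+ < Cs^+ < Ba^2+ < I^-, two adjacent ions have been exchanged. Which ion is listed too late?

Ba^2+

The pair Cs^+, Ba^2+ is the wrong way round — Ba^2+ and Cs^+ share 54 electrons; the higher nuclear charge on Ba (Z=56) contracts it more, so Ba^2+ < Cs^+. All other adjacent pairs agree with periodic trends, so Ba^2+ is the misplaced ion.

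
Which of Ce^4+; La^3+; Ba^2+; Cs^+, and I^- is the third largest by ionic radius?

Ba^2+

Each ion has 54 electrons. The ranking follows nuclear charge in reverse — greater Z gives a smaller radius. Ce^4+ (Z=58), La^3+ (Z=57), Ba^2+ (Z=56), Cs^+ (Z=55), I^- (Z=53).
Ordering: Ce^4+ < La^3+ < Ba^2+ < Cs^+ < I^-. The third largest is Ba^2+.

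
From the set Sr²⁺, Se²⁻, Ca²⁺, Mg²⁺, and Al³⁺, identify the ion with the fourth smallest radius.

Work out protons and electrons: Al³⁺ (Z=13, 10 e⁻), Mg²⁺ (Z=12, 10 e⁻), Ca²⁺ (Z=20, 18 e⁻), Sr²⁺ (Z=38, 36 e⁻), Se²⁻ (Z=34, 36 e⁻). Al³⁺ < Mg²⁺ (both 10 e⁻, Z=13>12); Mg²⁺ < Ca²⁺ (same group, period 3 vs 4); Ca²⁺ < Sr²⁺ (same group, 1 shell fewer); Sr²⁺ < Se²⁻ (both 36 e⁻, Z=38>34).
Ordering: Al³⁺ < Mg²⁺ < Ca²⁺ < Sr²⁺ < Se²⁻. The fourth smallest is Sr²⁺.

Sr²⁺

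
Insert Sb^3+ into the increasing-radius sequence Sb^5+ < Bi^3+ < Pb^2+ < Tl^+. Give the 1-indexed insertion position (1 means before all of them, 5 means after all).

First list Z and electron count for each: Sb^5+ (Z=51, 46 e⁻), Sb^3+ (Z=51, 48 e⁻), Bi^3+ (Z=83, 80 e⁻), Pb^2+ (Z=82, 80 e⁻), Tl^+ (Z=81, 80 e⁻). Sb^5+ < Sb^3+ (same element, +5 vs +3); Sb^3+ < Bi^3+ (same group, period 5 vs 6); Bi^3+ < Pb^2+ (isoelectronic, higher Z=83 is smaller); Pb^2+ < Tl^+ (isoelectronic, higher Z=82 is smaller).
Putting Sb^3+ in gives Sb^5+ < Sb^3+ < Bi^3+ < Pb^2+ < Tl^+; it lands at slot 2.

2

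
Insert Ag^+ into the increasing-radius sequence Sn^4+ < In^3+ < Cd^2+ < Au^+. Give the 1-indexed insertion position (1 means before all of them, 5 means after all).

First list Z and electron count for each: Sn^4+ (Z=50, 46 e⁻), In^3+ (Z=49, 46 e⁻), Cd^2+ (Z=48, 46 e⁻), Ag^+ (Z=47, 46 e⁻), Au^+ (Z=79, 78 e⁻). Sn^4+ < In^3+ (both 46 e⁻, Z=50>49); In^3+ < Cd^2+ (both 46 e⁻, Z=49>48); Cd^2+ < Ag^+ (isoelectronic, higher Z=48 is smaller); Ag^+ < Au^+ (same group, 1 shell fewer).
Merged order: Sn^4+ < In^3+ < Cd^2+ < Ag^+ < Au^+ — Ag^+ is number 4.

4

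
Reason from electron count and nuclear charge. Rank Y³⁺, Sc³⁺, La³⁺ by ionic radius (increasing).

These ions sit in one column with identical charge. Each step down the periodic table adds a principal shell, increasing the radius.

Sc³⁺ < Y³⁺ < La³⁺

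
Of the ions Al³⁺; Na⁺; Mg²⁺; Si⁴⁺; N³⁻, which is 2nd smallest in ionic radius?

Each ion has 10 electrons. The ranking follows nuclear charge in reverse — greater Z gives a smaller radius. Si⁴⁺ (Z=14), Al³⁺ (Z=13), Mg²⁺ (Z=12), Na⁺ (Z=11), N³⁻ (Z=7).
Full ascending order: Si⁴⁺ < Al³⁺ < Mg²⁺ < Na⁺ < N³⁻. Counting from the smallest, position 2 is Al³⁺.

Al³⁺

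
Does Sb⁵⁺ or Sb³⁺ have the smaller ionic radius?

These are all Sb ions. Removing more electrons (higher positive charge) pulls the remaining electrons in closer, so Sb⁵⁺ is smallest and Sb³⁺ is largest.

Sb⁵⁺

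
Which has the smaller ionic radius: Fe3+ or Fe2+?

Fe3+

Same element, different charge: the more highly charged cation has fewer electrons and a greater effective nuclear charge per electron, making Fe3+ the smallest.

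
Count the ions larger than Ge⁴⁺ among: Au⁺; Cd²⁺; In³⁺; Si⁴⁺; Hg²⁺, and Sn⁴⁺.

Work out protons and electrons: Si⁴⁺ (Z=14, 10 e⁻), Ge⁴⁺ (Z=32, 28 e⁻), Sn⁴⁺ (Z=50, 46 e⁻), In³⁺ (Z=49, 46 e⁻), Cd²⁺ (Z=48, 46 e⁻), Hg²⁺ (Z=80, 78 e⁻), Au⁺ (Z=79, 78 e⁻). Si⁴⁺ < Ge⁴⁺ (same group, 1 shell fewer); Ge⁴⁺ < Sn⁴⁺ (same group, period 4 vs 5); Sn⁴⁺ < In³⁺ (both 46 e⁻, Z=50>49); In³⁺ < Cd²⁺ (isoelectronic, higher Z=49 is smaller); Cd²⁺ < Hg²⁺ (same group, period 5 vs 6); Hg²⁺ < Au⁺ (both 78 e⁻, Z=80>79).
Overall: Si⁴⁺ < Ge⁴⁺ < Sn⁴⁺ < In³⁺ < Cd²⁺ < Hg²⁺ < Au⁺. Ge⁴⁺ has 1 below it and 5 above. Count: 5.

5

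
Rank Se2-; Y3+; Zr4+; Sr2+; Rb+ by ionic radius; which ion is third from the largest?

Sr2+

These species are isoelectronic with 36 electrons. The only difference is the number of protons: Zr4+ (Z=40), Y3+ (Z=39), Sr2+ (Z=38), Rb+ (Z=37), Se2- (Z=34). The strongest nuclear pull (Zr4+) gives the smallest ion.
Full ascending order: Zr4+ < Y3+ < Sr2+ < Rb+ < Se2-. Counting from the largest, position 3 is Sr2+.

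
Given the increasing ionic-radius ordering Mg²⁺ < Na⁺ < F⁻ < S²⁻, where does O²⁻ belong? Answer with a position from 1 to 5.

Electron counts and nuclear charges: Mg²⁺: 10 e⁻, Z=12, Na⁺: 10 e⁻, Z=11, F⁻: 10 e⁻, Z=9, O²⁻: 10 e⁻, Z=8, S²⁻: 18 e⁻, Z=16. Mg²⁺ < Na⁺ (isoelectronic, higher Z=12 is smaller); Na⁺ < F⁻ (both 10 e⁻, Z=11>9); F⁻ < O²⁻ (isoelectronic, higher Z=9 is smaller); O²⁻ < S²⁻ (same group, period 2 vs 3).
With O²⁻ included the full order is Mg²⁺ < Na⁺ < F⁻ < O²⁻ < S²⁻, so it takes position 4.

4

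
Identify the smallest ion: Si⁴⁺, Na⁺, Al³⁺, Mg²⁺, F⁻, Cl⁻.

Si⁴⁺

Work out protons and electrons: Si⁴⁺ (Z=14, 10 e⁻), Al³⁺ (Z=13, 10 e⁻), Mg²⁺ (Z=12, 10 e⁻), Na⁺ (Z=11, 10 e⁻), F⁻ (Z=9, 10 e⁻), Cl⁻ (Z=17, 18 e⁻). Si⁴⁺ < Al³⁺ (isoelectronic, higher Z=14 is smaller); Al³⁺ < Mg²⁺ (both 10 e⁻, Z=13>12); Mg²⁺ < Na⁺ (isoelectronic, higher Z=12 is smaller); Na⁺ < F⁻ (both 10 e⁻, Z=11>9); F⁻ < Cl⁻ (same group, 1 shell fewer).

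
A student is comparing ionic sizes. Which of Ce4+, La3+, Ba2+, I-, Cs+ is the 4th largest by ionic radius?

La3+

All of these have 54 electrons (isoelectronic). With the same electron cloud, the ion with the most protons pulls it in tightest. Nuclear charges: Ce4+ (Z=58), La3+ (Z=57), Ba2+ (Z=56), Cs+ (Z=55), I- (Z=53). Highest Z is smallest.
Ordering: Ce4+ < La3+ < Ba2+ < Cs+ < I-. The 4th largest is La3+.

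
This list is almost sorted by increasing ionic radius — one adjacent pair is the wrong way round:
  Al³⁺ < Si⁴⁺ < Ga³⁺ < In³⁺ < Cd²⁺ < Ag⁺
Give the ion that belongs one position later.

Compare adjacent ions: both have 10 electrons but Z(Si)=14 > Z(Al)=13, so Si⁴⁺ should be the smaller of the two — yet in this increasing list Al³⁺ sits before Si⁴⁺. Nothing else is reversed, so Al³⁺ should move one place to the right.

Al³⁺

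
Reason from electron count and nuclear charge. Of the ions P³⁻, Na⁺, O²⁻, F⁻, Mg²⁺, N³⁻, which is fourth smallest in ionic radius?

O²⁻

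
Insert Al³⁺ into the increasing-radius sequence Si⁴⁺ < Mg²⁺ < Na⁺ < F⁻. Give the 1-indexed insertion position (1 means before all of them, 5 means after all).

2

These species are isoelectronic with 10 electrons. The only difference is the number of protons: Si⁴⁺ (Z=14), Al³⁺ (Z=13), Mg²⁺ (Z=12), Na⁺ (Z=11), F⁻ (Z=9). The strongest nuclear pull (Si⁴⁺) gives the smallest ion.
Putting Al³⁺ in gives Si⁴⁺ < Al³⁺ < Mg²⁺ < Na⁺ < F⁻; it lands at slot 2.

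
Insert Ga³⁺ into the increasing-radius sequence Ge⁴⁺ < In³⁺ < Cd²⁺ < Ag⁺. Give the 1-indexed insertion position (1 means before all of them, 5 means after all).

2

Tabulating Z and e⁻: Ge⁴⁺: 28 e⁻, Z=32, Ga³⁺: 28 e⁻, Z=31, In³⁺: 46 e⁻, Z=49, Cd²⁺: 46 e⁻, Z=48, Ag⁺: 46 e⁻, Z=47. Ge⁴⁺ < Ga³⁺ (both 28 e⁻, Z=32>31); Ga³⁺ < In³⁺ (same group, 1 shell fewer); In³⁺ < Cd²⁺ (isoelectronic, higher Z=49 is smaller); Cd²⁺ < Ag⁺ (both 46 e⁻, Z=48>47).
Putting Ga³⁺ in gives Ge⁴⁺ < Ga³⁺ < In³⁺ < Cd²⁺ < Ag⁺; it lands at slot 2.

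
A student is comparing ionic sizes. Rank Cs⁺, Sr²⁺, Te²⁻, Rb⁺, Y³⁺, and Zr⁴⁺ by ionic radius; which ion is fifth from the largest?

Y³⁺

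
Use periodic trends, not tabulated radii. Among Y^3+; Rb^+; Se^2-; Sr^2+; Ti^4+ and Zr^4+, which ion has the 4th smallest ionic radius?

Sr^2+

Tabulating Z and e⁻: Ti^4+: 18 e⁻, Z=22, Zr^4+: 36 e⁻, Z=40, Y^3+: 36 e⁻, Z=39, Sr^2+: 36 e⁻, Z=38, Rb^+: 36 e⁻, Z=37, Se^2-: 36 e⁻, Z=34. Ti^4+ < Zr^4+ (same group, 1 shell fewer); Zr^4+ < Y^3+ (both 36 e⁻, Z=40>39); Y^3+ < Sr^2+ (both 36 e⁻, Z=39>38); Sr^2+ < Rb^+ (isoelectronic, higher Z=38 is smaller); Rb^+ < Se^2- (isoelectronic, higher Z=37 is smaller).
Ordering: Ti^4+ < Zr^4+ < Y^3+ < Sr^2+ < Rb^+ < Se^2-. The 4th smallest is Sr^2+.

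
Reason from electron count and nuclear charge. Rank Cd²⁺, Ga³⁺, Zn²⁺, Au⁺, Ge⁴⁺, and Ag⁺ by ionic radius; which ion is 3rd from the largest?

Cd²⁺

First list Z and electron count for each: Ge⁴⁺: 28 e⁻, Z=32, Ga³⁺: 28 e⁻, Z=31, Zn²⁺: 28 e⁻, Z=30, Cd²⁺: 46 e⁻, Z=48, Ag⁺: 46 e⁻, Z=47, Au⁺: 78 e⁻, Z=79. Ge⁴⁺ < Ga³⁺ (isoelectronic, higher Z=32 is smaller); Ga³⁺ < Zn²⁺ (isoelectronic, higher Z=31 is smaller); Zn²⁺ < Cd²⁺ (same group, 1 shell fewer); Cd²⁺ < Ag⁺ (isoelectronic, higher Z=48 is smaller); Ag⁺ < Au⁺ (same group, 1 shell fewer).
Ordering: Ge⁴⁺ < Ga³⁺ < Zn²⁺ < Cd²⁺ < Ag⁺ < Au⁺. The 3rd largest is Cd²⁺.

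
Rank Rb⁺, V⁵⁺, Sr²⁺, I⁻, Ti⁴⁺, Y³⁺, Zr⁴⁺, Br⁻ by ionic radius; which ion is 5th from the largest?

Y³⁺

Work out protons and electrons: V⁵⁺ (Z=23, 18 e⁻), Ti⁴⁺ (Z=22, 18 e⁻), Zr⁴⁺ (Z=40, 36 e⁻), Y³⁺ (Z=39, 36 e⁻), Sr²⁺ (Z=38, 36 e⁻), Rb⁺ (Z=37, 36 e⁻), Br⁻ (Z=35, 36 e⁻), I⁻ (Z=53, 54 e⁻). V⁵⁺ < Ti⁴⁺ (both 18 e⁻, Z=23>22); Ti⁴⁺ < Zr⁴⁺ (same group, 1 shell fewer); Zr⁴⁺ < Y³⁺ (isoelectronic, higher Z=40 is smaller); Y³⁺ < Sr²⁺ (both 36 e⁻, Z=39>38); Sr²⁺ < Rb⁺ (both 36 e⁻, Z=38>37); Rb⁺ < Br⁻ (isoelectronic, higher Z=37 is smaller); Br⁻ < I⁻ (same group, 1 shell fewer).
Full ascending order: V⁵⁺ < Ti⁴⁺ < Zr⁴⁺ < Y³⁺ < Sr²⁺ < Rb⁺ < Br⁻ < I⁻. Counting from the largest, position 5 is Y³⁺.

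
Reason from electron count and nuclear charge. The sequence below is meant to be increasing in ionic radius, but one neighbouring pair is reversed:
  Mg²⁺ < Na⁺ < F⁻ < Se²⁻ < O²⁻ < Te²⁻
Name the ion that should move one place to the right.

Se²⁻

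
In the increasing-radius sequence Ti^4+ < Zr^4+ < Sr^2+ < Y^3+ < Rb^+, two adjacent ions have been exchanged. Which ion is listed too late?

Scanning neighbour by neighbour, only Sr^2+/Y^3+ violates a trend: they are isoelectronic (36 e⁻) and Y has more protons than Sr (39 vs 38), making Y^3+ smaller. That makes Y^3+ the one sitting a position late relative to where it belongs.

Y^3+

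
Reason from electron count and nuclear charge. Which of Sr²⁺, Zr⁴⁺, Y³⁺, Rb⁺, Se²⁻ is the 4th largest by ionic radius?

All of these have 36 electrons (isoelectronic). With the same electron cloud, the ion with the most protons pulls it in tightest. Nuclear charges: Zr⁴⁺ (Z=40), Y³⁺ (Z=39), Sr²⁺ (Z=38), Rb⁺ (Z=37), Se²⁻ (Z=34). Highest Z is smallest.
That gives Zr⁴⁺ < Y³⁺ < Sr²⁺ < Rb⁺ < Se²⁻. From the largest end, number 4 is Y³⁺.

Y³⁺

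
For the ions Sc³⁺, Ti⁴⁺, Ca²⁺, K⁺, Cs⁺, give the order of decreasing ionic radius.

Work out protons and electrons: Ti⁴⁺ has 18 e⁻ (Z=22), Sc³⁺ has 18 e⁻ (Z=21), Ca²⁺ has 18 e⁻ (Z=20), K⁺ has 18 e⁻ (Z=19), Cs⁺ has 54 e⁻ (Z=55). Ti⁴⁺ < Sc³⁺ (isoelectronic, higher Z=22 is smaller); Sc³⁺ < Ca²⁺ (isoelectronic, higher Z=21 is smaller); Ca²⁺ < K⁺ (both 18 e⁻, Z=20>19); K⁺ < Cs⁺ (same group, period 4 vs 6).

Cs⁺ > K⁺ > Ca²⁺ > Sc³⁺ > Ti⁴⁺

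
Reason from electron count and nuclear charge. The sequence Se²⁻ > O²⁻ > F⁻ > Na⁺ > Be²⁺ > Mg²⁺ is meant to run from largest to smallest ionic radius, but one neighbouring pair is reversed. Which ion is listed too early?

Be²⁺

Check each adjacent pair. Be²⁺ and Mg²⁺ are reversed: both in group 2 with the same charge; Be²⁺ (period 2) has the smaller radius. No other neighbouring pair contradicts the periodic trends, so Be²⁺ is the ion listed too early.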